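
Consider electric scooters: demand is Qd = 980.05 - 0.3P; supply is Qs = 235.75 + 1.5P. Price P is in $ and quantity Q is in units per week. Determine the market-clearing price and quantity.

Equating demand and supply, 980.05 - 0.3P = 235.75 + 1.5P gives 1.8P = 744.3, so P* = 413.5.
Plugging P* into demand: Q* = 980.05 - 0.3(413.5) = 856.

P* = 413.5, Q* = 856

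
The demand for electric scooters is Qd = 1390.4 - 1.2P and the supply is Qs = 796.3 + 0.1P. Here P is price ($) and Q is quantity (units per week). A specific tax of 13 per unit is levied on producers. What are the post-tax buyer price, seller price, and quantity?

With a tax of 13 on producers, they supply based on the net price P_s = P_b - 13, so Qs = 795 + 0.1P_b.
Market clearing requires 1390.4 - 1.2P_b = 795 + 0.1P_b; hence 595.4 = 1.3P_b and P_b = 458.
So P_s = 445 and the quantity traded is Q = 1390.4 - 1.2(458) = 840.8.

P_b = 458, P_s = 445, Q = 840.8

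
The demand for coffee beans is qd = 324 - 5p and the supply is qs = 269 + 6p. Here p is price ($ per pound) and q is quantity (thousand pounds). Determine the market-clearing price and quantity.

p* = 5, q* = 299

At equilibrium qd = qs, so 324 - 5p = 269 + 6p; collecting terms, 55 = 11p and p* = 5.
Plugging p* into demand: q* = 324 - 5(5) = 299.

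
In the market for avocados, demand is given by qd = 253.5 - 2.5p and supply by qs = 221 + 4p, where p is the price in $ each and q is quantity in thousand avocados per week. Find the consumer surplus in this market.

Consumer surplus = 11616.2

At equilibrium qd = qs, so 253.5 - 2.5p = 221 + 4p; collecting terms, 32.5 = 6.5p and p* = 5.
Substitute back: q* = 253.5 - 2.5(5) = 241.
Demand choke price (qd = 0): p = 253.5/2.5 = 101.4. Consumer surplus = ½ × (101.4 - 5) × 241 = 11616.2.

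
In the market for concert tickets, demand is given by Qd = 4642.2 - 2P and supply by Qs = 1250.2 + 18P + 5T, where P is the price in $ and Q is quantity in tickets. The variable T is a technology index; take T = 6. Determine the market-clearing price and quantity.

With T = 6, supply is Qs = 1280.2 + 18P.
At equilibrium Qd = Qs, so 4642.2 - 2P = 1280.2 + 18P; collecting terms, 3362 = 20P and P* = 168.1.
From the demand curve, Q* = 4642.2 - 2(168.1) = 4306.

P* = 168.1, Q* = 4306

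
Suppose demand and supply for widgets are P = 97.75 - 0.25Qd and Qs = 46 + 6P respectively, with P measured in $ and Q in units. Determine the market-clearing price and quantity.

P* = 34.5, Q* = 253

In direct form, Qd = 391 - 4P.
Set Qd = Qs: 391 - 4P = 46 + 6P, so 345 = 10P and P* = 34.5.
Substitute back: Q* = 391 - 4(34.5) = 253.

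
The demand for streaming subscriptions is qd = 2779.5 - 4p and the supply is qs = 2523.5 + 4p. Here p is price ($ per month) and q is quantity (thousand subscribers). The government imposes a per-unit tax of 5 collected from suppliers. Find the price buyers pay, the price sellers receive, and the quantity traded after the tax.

Suppliers keep p_s = p_b - 5 per unit, so supply in terms of the buyer price is qs = 2503.5 + 4p_b.
Market clearing requires 2779.5 - 4p_b = 2503.5 + 4p_b; hence 276 = 8p_b and p_b = 34.5.
Then p_s = 34.5 - 5 = 29.5 and q = 2779.5 - 4(34.5) = 2641.5.

p_b = 34.5, p_s = 29.5, q = 2641.5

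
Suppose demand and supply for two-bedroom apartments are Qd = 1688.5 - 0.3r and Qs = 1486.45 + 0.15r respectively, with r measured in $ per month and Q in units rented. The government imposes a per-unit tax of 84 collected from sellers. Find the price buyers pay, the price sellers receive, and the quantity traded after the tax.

r_b = 477, r_s = 393, Q = 1545.4

Sellers keep r_s = r_b - 84 per unit, so supply in terms of the buyer price is Qs = 1473.85 + 0.15r_b.
Market clearing requires 1688.5 - 0.3r_b = 1473.85 + 0.15r_b; hence 214.65 = 0.45r_b and r_b = 477.
So r_s = 393 and the quantity traded is Q = 1688.5 - 0.3(477) = 1545.4.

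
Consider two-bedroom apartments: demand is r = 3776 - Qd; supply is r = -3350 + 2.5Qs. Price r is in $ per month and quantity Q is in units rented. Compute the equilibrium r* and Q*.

r* = 1740, Q* = 2036

Inverting to quantity form: Qd = 3776 - r and Qs = 1340 + 0.4r.
Equating demand and supply, 3776 - r = 1340 + 0.4r gives 1.4r = 2436, so r* = 1740.
Then Q* = 3776 - 1740 = 2036.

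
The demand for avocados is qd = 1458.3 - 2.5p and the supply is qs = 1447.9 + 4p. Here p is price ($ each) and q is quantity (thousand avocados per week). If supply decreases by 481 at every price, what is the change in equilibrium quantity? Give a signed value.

Δq = -185

Set qd = qs: 1458.3 - 2.5p = 1447.9 + 4p, so 10.4 = 6.5p and p* = 1.6.
Plugging p* into demand: q* = 1458.3 - 2.5(1.6) = 1454.3.
After the shift, supply is qs = 966.9 + 4p.
Re-solving, 6.5p = 491.4 gives p = 75.6 and q = 1269.3.
Δq = 1269.3 - 1454.3 = -185.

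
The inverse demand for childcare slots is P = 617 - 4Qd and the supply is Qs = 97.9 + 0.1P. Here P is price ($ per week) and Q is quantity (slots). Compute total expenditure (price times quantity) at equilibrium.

Total expenditure = 18354

Rewriting in direct form: Qd = 154.25 - 0.25P.
The market clears where 154.25 - 0.25P = 97.9 + 0.1P. Rearranging, 0.35P = 56.35, hence P* = 161.
Then Q* = 154.25 - 0.25(161) = 114.
Total expenditure = P* × Q* = 161 × 114 = 18354.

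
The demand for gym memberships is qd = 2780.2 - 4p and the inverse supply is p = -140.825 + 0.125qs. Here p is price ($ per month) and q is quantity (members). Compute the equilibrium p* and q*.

Rewriting in direct form: qs = 1126.6 + 8p.
The market clears where 2780.2 - 4p = 1126.6 + 8p. Rearranging, 12p = 1653.6, hence p* = 137.8.
Then q* = 2780.2 - 4(137.8) = 2229.

p* = 137.8, q* = 2229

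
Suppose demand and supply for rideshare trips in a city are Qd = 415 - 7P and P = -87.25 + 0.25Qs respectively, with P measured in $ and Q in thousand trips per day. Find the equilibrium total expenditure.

Solving each curve for Q: Qs = 349 + 4P.
The market clears where 415 - 7P = 349 + 4P. Rearranging, 11P = 66, hence P* = 6.
Then Q* = 415 - 7(6) = 373.
Total expenditure = P* × Q* = 6 × 373 = 2238.

Total expenditure = 2238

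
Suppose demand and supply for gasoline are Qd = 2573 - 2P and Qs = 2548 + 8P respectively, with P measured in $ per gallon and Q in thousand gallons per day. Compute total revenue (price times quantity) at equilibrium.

Set Qd = Qs: 2573 - 2P = 2548 + 8P, so 25 = 10P and P* = 2.5.
Then Q* = 2573 - 2(2.5) = 2568.
Total revenue = P* × Q* = 2.5 × 2568 = 6420.

Total revenue = 6420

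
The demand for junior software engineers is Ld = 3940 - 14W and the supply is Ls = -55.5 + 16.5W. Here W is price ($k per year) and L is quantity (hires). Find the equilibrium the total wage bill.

The total wage bill = 275886

Equating demand and supply, 3940 - 14W = -55.5 + 16.5W gives 30.5W = 3995.5, so W* = 131.
Then L* = 3940 - 14(131) = 2106.
The total wage bill = W* × L* = 131 × 2106 = 275886.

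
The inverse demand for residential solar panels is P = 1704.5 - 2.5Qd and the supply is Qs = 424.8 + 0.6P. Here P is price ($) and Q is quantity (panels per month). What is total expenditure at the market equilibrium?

Total expenditure = 148803

Rewriting in direct form: Qd = 681.8 - 0.4P.
Equating demand and supply, 681.8 - 0.4P = 424.8 + 0.6P gives P = 257, so P* = 257.
Then Q* = 681.8 - 0.4(257) = 579.
Total expenditure = P* × Q* = 257 × 579 = 148803.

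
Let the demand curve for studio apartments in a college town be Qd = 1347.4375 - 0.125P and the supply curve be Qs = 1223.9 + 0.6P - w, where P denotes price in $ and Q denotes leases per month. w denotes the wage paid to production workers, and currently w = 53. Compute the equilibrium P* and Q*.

With w = 53, supply is Qs = 1170.9 + 0.6P.
Set Qd = Qs: 1347.4375 - 0.125P = 1170.9 + 0.6P, so 176.5375 = 0.725P and P* = 243.5.
Substitute back: Q* = 1347.4375 - 0.125(243.5) = 1317.

P* = 243.5, Q* = 1317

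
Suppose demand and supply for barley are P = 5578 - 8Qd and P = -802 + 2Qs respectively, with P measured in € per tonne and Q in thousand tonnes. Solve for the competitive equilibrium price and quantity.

P* = 474, Q* = 638

Inverting to quantity form: Qd = 697.25 - 0.125P and Qs = 401 + 0.5P.
The market clears where 697.25 - 0.125P = 401 + 0.5P. Rearranging, 0.625P = 296.25, hence P* = 474.
From the demand curve, Q* = 697.25 - 0.125(474) = 638.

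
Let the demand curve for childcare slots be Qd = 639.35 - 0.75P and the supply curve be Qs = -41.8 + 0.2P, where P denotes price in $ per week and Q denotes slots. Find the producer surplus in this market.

At equilibrium Qd = Qs, so 639.35 - 0.75P = -41.8 + 0.2P; collecting terms, 681.15 = 0.95P and P* = 717.
Then Q* = 639.35 - 0.75(717) = 101.6.
Supply choke price (Qs = 0): P = 209. Producer surplus = ½ × (717 - 209) × 101.6 = 25806.4.

Producer surplus = 25806.4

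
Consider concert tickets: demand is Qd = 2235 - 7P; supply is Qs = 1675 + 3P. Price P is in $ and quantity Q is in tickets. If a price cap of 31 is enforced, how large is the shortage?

At P = 31: Qd = 2018 and Qs = 1768.
Shortage = Qd - Qs = 2018 - 1768 = 250.

Shortage = 250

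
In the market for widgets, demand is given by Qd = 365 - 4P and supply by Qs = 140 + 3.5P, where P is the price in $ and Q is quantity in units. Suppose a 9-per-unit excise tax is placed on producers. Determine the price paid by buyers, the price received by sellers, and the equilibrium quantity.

Producers keep P_s = P_b - 9 per unit, so supply in terms of the buyer price is Qs = 108.5 + 3.5P_b.
Equate demand and the shifted supply: 365 - 4P_b = 108.5 + 3.5P_b, giving 7.5P_b = 256.5, so P_b = 34.2.
Then P_s = 34.2 - 9 = 25.2 and Q = 365 - 4(34.2) = 228.2.

P_b = 34.2, P_s = 25.2, Q = 228.2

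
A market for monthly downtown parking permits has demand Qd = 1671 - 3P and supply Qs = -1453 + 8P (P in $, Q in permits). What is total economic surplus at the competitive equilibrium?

The market clears where 1671 - 3P = -1453 + 8P. Rearranging, 11P = 3124, hence P* = 284.
Plugging P* into demand: Q* = 1671 - 3(284) = 819.
Demand choke price = 557; supply choke price = 181.625. CS = ½(557 - 284)(819) = 111793.5; PS = ½(284 - 181.625)(819) = 41922.5625. Total surplus = 153716.0625.

Total surplus = 153716.0625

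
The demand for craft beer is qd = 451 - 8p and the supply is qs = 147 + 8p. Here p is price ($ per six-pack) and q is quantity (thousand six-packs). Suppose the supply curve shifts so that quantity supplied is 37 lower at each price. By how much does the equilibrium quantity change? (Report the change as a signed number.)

Δq = -18.5

The market clears where 451 - 8p = 147 + 8p. Rearranging, 16p = 304, hence p* = 19.
From the demand curve, q* = 451 - 8(19) = 299.
After the shift, supply is qs = 110 + 8p.
New equilibrium: 341 = 16p, so p = 21.3125 and q = 280.5.
Δq = 280.5 - 299 = -18.5.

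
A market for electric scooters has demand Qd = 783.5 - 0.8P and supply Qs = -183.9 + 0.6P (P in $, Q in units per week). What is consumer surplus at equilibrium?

Consumer surplus = 33264.05625

At equilibrium Qd = Qs, so 783.5 - 0.8P = -183.9 + 0.6P; collecting terms, 967.4 = 1.4P and P* = 691.
Plugging P* into demand: Q* = 783.5 - 0.8(691) = 230.7.
Demand choke price (Qd = 0): P = 783.5/0.8 = 979.375. Consumer surplus = ½ × (979.375 - 691) × 230.7 = 33264.05625.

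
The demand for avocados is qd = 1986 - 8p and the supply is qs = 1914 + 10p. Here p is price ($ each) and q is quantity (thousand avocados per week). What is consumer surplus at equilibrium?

At equilibrium qd = qs, so 1986 - 8p = 1914 + 10p; collecting terms, 72 = 18p and p* = 4.
Then q* = 1986 - 8(4) = 1954.
Demand choke price (qd = 0): p = 1986/8 = 248.25. Consumer surplus = ½ × (248.25 - 4) × 1954 = 238632.25.

Consumer surplus = 238632.25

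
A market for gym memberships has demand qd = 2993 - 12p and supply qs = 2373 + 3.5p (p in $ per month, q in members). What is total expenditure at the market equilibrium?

The market clears where 2993 - 12p = 2373 + 3.5p. Rearranging, 15.5p = 620, hence p* = 40.
Then q* = 2993 - 12(40) = 2513.
Total expenditure = p* × q* = 40 × 2513 = 100520.

Total expenditure = 100520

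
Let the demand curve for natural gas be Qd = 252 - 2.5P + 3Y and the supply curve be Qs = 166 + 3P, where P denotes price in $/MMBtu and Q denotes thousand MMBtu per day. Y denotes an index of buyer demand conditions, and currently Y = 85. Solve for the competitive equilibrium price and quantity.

With Y = 85, demand is Qd = 507 - 2.5P.
The market clears where 507 - 2.5P = 166 + 3P. Rearranging, 5.5P = 341, hence P* = 62.
Substitute back: Q* = 507 - 2.5(62) = 352.

P* = 62, Q* = 352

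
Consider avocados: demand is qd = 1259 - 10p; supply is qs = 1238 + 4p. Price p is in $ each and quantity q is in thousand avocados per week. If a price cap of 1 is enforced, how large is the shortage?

Shortage = 7

Evaluating both curves at the ceiling price 1 gives qd = 1249, qs = 1242.
Shortage = qd - qs = 1249 - 1242 = 7.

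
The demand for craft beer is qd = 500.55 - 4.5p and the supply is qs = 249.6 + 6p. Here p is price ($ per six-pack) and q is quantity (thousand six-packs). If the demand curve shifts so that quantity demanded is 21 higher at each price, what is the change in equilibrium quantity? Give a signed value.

The market clears where 500.55 - 4.5p = 249.6 + 6p. Rearranging, 10.5p = 250.95, hence p* = 23.9.
Then q* = 500.55 - 4.5(23.9) = 393.
After the shift, demand is qd = 521.55 - 4.5p.
New equilibrium: 271.95 = 10.5p, so p = 25.9 and q = 405.
Δq = 405 - 393 = 12.

Δq = 12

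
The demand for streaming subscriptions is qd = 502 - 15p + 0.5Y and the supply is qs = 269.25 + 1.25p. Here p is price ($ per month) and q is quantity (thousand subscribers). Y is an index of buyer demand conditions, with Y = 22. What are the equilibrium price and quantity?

With Y = 22, demand is qd = 513 - 15p.
The market clears where 513 - 15p = 269.25 + 1.25p. Rearranging, 16.25p = 243.75, hence p* = 15.
Plugging p* into demand: q* = 513 - 15(15) = 288.

p* = 15, q* = 288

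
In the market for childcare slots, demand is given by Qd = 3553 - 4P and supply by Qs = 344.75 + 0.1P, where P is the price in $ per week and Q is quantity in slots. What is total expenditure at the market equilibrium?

Total expenditure = 330997.5

The market clears where 3553 - 4P = 344.75 + 0.1P. Rearranging, 4.1P = 3208.25, hence P* = 782.5.
Substitute back: Q* = 3553 - 4(782.5) = 423.
Total expenditure = P* × Q* = 782.5 × 423 = 330997.5.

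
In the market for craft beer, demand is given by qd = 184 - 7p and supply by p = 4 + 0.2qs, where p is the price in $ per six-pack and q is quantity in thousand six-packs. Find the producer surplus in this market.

Solving each curve for q: qs = -20 + 5p.
Set qd = qs: 184 - 7p = -20 + 5p, so 204 = 12p and p* = 17.
Plugging p* into demand: q* = 184 - 7(17) = 65.
Supply choke price (qs = 0): p = 4. Producer surplus = ½ × (17 - 4) × 65 = 422.5.

Producer surplus = 422.5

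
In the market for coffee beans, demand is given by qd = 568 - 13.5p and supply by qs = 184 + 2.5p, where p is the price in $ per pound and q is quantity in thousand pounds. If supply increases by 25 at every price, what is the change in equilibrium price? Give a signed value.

Equating demand and supply, 568 - 13.5p = 184 + 2.5p gives 16p = 384, so p* = 24.
From the demand curve, q* = 568 - 13.5(24) = 244.
After the shift, supply is qs = 209 + 2.5p.
The new intersection has 359 = 16p, i.e. p = 22.4375, q = 265.09375.
Δp = 22.4375 - 24 = -1.5625.

Δp = -1.5625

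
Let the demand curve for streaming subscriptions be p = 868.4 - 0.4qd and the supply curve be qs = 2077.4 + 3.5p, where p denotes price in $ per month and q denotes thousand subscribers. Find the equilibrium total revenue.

Inverting to quantity form: qd = 2171 - 2.5p.
Set qd = qs: 2171 - 2.5p = 2077.4 + 3.5p, so 93.6 = 6p and p* = 15.6.
Then q* = 2171 - 2.5(15.6) = 2132.
Total revenue = p* × q* = 15.6 × 2132 = 33259.2.

Total revenue = 33259.2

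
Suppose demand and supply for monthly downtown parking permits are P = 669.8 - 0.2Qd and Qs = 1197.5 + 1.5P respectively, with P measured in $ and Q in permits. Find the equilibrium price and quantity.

Rewriting in direct form: Qd = 3349 - 5P.
The market clears where 3349 - 5P = 1197.5 + 1.5P. Rearranging, 6.5P = 2151.5, hence P* = 331.
From the demand curve, Q* = 3349 - 5(331) = 1694.

P* = 331, Q* = 1694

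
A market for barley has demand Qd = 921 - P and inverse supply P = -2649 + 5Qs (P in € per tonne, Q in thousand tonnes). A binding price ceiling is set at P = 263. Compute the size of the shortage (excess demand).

Inverting to quantity form: Qs = 529.8 + 0.2P.
With P fixed at 263, quantity demanded is 658 and quantity supplied is 582.4.
Shortage = Qd - Qs = 658 - 582.4 = 75.6.

Shortage = 75.6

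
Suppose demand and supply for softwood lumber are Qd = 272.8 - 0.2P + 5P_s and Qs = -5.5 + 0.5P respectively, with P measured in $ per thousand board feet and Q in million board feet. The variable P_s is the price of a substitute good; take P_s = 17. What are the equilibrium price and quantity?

P* = 519, Q* = 254

With P_s = 17, demand is Qd = 357.8 - 0.2P.
At equilibrium Qd = Qs, so 357.8 - 0.2P = -5.5 + 0.5P; collecting terms, 363.3 = 0.7P and P* = 519.
Plugging P* into demand: Q* = 357.8 - 0.2(519) = 254.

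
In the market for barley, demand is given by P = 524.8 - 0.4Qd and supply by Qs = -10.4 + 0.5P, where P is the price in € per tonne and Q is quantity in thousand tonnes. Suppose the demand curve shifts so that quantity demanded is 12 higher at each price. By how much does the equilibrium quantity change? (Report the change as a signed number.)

Rewriting in direct form: Qd = 1312 - 2.5P.
Equating demand and supply, 1312 - 2.5P = -10.4 + 0.5P gives 3P = 1322.4, so P* = 440.8.
Plugging P* into demand: Q* = 1312 - 2.5(440.8) = 210.
After the shift, demand is Qd = 1324 - 2.5P.
New equilibrium: 1334.4 = 3P, so P = 444.8 and Q = 212.
ΔQ = 212 - 210 = 2.

ΔQ = 2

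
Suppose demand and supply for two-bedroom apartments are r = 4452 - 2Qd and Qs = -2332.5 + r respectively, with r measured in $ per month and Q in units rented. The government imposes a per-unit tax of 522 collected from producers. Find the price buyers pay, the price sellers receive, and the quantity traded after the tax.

r_b = 3387, r_s = 2865, Q = 532.5

Inverting to quantity form: Qd = 2226 - 0.5r.
The tax drives a wedge r_b - r_s = 522. Substituting r_s = r_b - 522 into supply: Qs = -2854.5 + r_b.
Set Qd = Qs: 2226 - 0.5r_b = -2854.5 + r_b, so 5080.5 = 1.5r_b and r_b = 3387.
So r_s = 2865 and the quantity traded is Q = 2226 - 0.5(3387) = 532.5.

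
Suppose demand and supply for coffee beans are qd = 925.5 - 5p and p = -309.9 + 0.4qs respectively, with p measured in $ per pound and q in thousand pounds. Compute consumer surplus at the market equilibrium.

Consumer surplus = 68062.5

Solving each curve for q: qs = 774.75 + 2.5p.
At equilibrium qd = qs, so 925.5 - 5p = 774.75 + 2.5p; collecting terms, 150.75 = 7.5p and p* = 20.1.
Plugging p* into demand: q* = 925.5 - 5(20.1) = 825.
Demand choke price (qd = 0): p = 925.5/5 = 185.1. Consumer surplus = ½ × (185.1 - 20.1) × 825 = 68062.5.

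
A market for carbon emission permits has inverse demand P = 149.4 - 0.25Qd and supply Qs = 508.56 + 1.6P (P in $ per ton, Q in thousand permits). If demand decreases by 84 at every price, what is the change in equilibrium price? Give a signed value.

ΔP = -15

Rewriting in direct form: Qd = 597.6 - 4P.
The market clears where 597.6 - 4P = 508.56 + 1.6P. Rearranging, 5.6P = 89.04, hence P* = 15.9.
From the demand curve, Q* = 597.6 - 4(15.9) = 534.
After the shift, demand is Qd = 513.6 - 4P.
Re-solving, 5.6P = 5.04 gives P = 0.9 and Q = 510.
ΔP = 0.9 - 15.9 = -15.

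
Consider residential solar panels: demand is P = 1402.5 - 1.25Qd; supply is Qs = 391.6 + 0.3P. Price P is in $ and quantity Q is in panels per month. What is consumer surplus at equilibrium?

Inverting to quantity form: Qd = 1122 - 0.8P.
Set Qd = Qs: 1122 - 0.8P = 391.6 + 0.3P, so 730.4 = 1.1P and P* = 664.
Plugging P* into demand: Q* = 1122 - 0.8(664) = 590.8.
Demand choke price (Qd = 0): P = 1122/0.8 = 1402.5. Consumer surplus = ½ × (1402.5 - 664) × 590.8 = 218152.9.

Consumer surplus = 218152.9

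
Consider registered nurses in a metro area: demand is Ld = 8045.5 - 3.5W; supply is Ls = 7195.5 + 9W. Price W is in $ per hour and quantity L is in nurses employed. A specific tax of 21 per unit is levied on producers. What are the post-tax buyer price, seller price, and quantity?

With a tax of 21 on producers, they supply based on the net price W_s = W_b - 21, so Ls = 7006.5 + 9W_b.
Set Ld = Ls: 8045.5 - 3.5W_b = 7006.5 + 9W_b, so 1039 = 12.5W_b and W_b = 83.12.
Then W_s = 83.12 - 21 = 62.12 and L = 8045.5 - 3.5(83.12) = 7754.58.

W_b = 83.12, W_s = 62.12, L = 7754.58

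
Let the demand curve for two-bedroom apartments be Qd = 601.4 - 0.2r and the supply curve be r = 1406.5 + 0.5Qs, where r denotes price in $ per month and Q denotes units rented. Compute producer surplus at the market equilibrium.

Producer surplus = 21170.25

In direct form, Qs = -2813 + 2r.
The market clears where 601.4 - 0.2r = -2813 + 2r. Rearranging, 2.2r = 3414.4, hence r* = 1552.
From the demand curve, Q* = 601.4 - 0.2(1552) = 291.
Supply choke price (Qs = 0): r = 1406.5. Producer surplus = ½ × (1552 - 1406.5) × 291 = 21170.25.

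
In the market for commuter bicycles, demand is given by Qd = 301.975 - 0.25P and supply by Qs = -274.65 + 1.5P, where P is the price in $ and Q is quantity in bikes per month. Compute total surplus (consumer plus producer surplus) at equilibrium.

Total surplus = 112523.04

The market clears where 301.975 - 0.25P = -274.65 + 1.5P. Rearranging, 1.75P = 576.625, hence P* = 329.5.
Plugging P* into demand: Q* = 301.975 - 0.25(329.5) = 219.6.
Demand choke price = 1207.9; supply choke price = 183.1. CS = ½(1207.9 - 329.5)(219.6) = 96448.32; PS = ½(329.5 - 183.1)(219.6) = 16074.72. Total surplus = 112523.04.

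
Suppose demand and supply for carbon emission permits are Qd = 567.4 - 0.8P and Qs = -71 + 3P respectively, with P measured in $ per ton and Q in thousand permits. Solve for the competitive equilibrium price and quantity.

P* = 168, Q* = 433

The market clears where 567.4 - 0.8P = -71 + 3P. Rearranging, 3.8P = 638.4, hence P* = 168.
Plugging P* into demand: Q* = 567.4 - 0.8(168) = 433.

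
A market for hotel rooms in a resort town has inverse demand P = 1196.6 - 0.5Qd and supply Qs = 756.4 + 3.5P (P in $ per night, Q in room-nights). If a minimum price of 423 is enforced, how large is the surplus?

Inverting to quantity form: Qd = 2393.2 - 2P.
At P = 423: Qd = 1547.2 and Qs = 2236.9.
Surplus = Qs - Qd = 2236.9 - 1547.2 = 689.7.

Surplus = 689.7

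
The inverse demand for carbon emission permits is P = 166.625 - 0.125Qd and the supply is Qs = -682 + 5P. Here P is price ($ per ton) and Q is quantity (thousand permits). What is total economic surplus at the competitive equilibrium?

Total surplus = 1405.4625

Solving each curve for Q: Qd = 1333 - 8P.
At equilibrium Qd = Qs, so 1333 - 8P = -682 + 5P; collecting terms, 2015 = 13P and P* = 155.
Plugging P* into demand: Q* = 1333 - 8(155) = 93.
Demand choke price = 166.625; supply choke price = 136.4. CS = ½(166.625 - 155)(93) = 540.5625; PS = ½(155 - 136.4)(93) = 864.9. Total surplus = 1405.4625.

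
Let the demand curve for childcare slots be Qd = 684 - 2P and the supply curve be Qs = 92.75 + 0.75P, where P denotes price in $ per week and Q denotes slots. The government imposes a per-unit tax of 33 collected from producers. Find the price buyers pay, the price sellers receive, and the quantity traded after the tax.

Producers keep P_s = P_b - 33 per unit, so supply in terms of the buyer price is Qs = 68 + 0.75P_b.
Equate demand and the shifted supply: 684 - 2P_b = 68 + 0.75P_b, giving 2.75P_b = 616, so P_b = 224.
So P_s = 191 and the quantity traded is Q = 684 - 2(224) = 236.

P_b = 224, P_s = 191, Q = 236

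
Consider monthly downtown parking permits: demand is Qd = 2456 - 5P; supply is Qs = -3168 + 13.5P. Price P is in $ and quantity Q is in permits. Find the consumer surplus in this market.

At equilibrium Qd = Qs, so 2456 - 5P = -3168 + 13.5P; collecting terms, 5624 = 18.5P and P* = 304.
Then Q* = 2456 - 5(304) = 936.
Demand choke price (Qd = 0): P = 2456/5 = 491.2. Consumer surplus = ½ × (491.2 - 304) × 936 = 87609.6.

Consumer surplus = 87609.6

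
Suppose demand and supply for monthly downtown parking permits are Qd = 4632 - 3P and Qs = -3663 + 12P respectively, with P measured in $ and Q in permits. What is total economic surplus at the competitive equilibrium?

The market clears where 4632 - 3P = -3663 + 12P. Rearranging, 15P = 8295, hence P* = 553.
Then Q* = 4632 - 3(553) = 2973.
Demand choke price = 1544; supply choke price = 305.25. CS = ½(1544 - 553)(2973) = 1473121.5; PS = ½(553 - 305.25)(2973) = 368280.375. Total surplus = 1841401.875.

Total surplus = 1841401.875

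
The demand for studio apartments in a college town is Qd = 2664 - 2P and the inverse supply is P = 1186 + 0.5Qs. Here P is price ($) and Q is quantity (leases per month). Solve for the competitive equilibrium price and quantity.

P* = 1259, Q* = 146

Inverting to quantity form: Qs = -2372 + 2P.
The market clears where 2664 - 2P = -2372 + 2P. Rearranging, 4P = 5036, hence P* = 1259.
From the demand curve, Q* = 2664 - 2(1259) = 146.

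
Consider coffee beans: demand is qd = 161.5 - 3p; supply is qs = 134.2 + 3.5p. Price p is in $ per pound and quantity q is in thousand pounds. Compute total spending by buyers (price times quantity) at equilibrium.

Total spending by buyers = 625.38

The market clears where 161.5 - 3p = 134.2 + 3.5p. Rearranging, 6.5p = 27.3, hence p* = 4.2.
From the demand curve, q* = 161.5 - 3(4.2) = 148.9.
Total spending by buyers = p* × q* = 4.2 × 148.9 = 625.38.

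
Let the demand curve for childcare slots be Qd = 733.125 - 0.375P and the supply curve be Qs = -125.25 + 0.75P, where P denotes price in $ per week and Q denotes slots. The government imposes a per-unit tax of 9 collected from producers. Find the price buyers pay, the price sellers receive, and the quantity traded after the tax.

P_b = 769, P_s = 760, Q = 444.75

The tax drives a wedge P_b - P_s = 9. Substituting P_s = P_b - 9 into supply: Qs = -132 + 0.75P_b.
Set Qd = Qs: 733.125 - 0.375P_b = -132 + 0.75P_b, so 865.125 = 1.125P_b and P_b = 769.
Then P_s = 769 - 9 = 760 and Q = 733.125 - 0.375(769) = 444.75.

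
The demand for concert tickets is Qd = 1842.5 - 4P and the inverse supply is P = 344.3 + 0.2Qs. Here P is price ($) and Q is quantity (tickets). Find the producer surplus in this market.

Producer surplus = 6682.225

Rewriting in direct form: Qs = -1721.5 + 5P.
At equilibrium Qd = Qs, so 1842.5 - 4P = -1721.5 + 5P; collecting terms, 3564 = 9P and P* = 396.
Substitute back: Q* = 1842.5 - 4(396) = 258.5.
Supply choke price (Qs = 0): P = 344.3. Producer surplus = ½ × (396 - 344.3) × 258.5 = 6682.225.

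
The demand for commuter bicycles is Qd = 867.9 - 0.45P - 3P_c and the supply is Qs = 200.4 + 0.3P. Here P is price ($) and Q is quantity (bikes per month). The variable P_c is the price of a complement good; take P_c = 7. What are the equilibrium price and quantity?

P* = 862, Q* = 459

With P_c = 7, demand is Qd = 846.9 - 0.45P.
At equilibrium Qd = Qs, so 846.9 - 0.45P = 200.4 + 0.3P; collecting terms, 646.5 = 0.75P and P* = 862.
Plugging P* into demand: Q* = 846.9 - 0.45(862) = 459.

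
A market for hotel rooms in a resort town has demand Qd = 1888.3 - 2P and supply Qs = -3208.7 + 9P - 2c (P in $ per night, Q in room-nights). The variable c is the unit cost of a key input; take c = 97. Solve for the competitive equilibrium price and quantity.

P* = 481, Q* = 926.3

With c = 97, supply is Qs = -3402.7 + 9P.
The market clears where 1888.3 - 2P = -3402.7 + 9P. Rearranging, 11P = 5291, hence P* = 481.
Substitute back: Q* = 1888.3 - 2(481) = 926.3.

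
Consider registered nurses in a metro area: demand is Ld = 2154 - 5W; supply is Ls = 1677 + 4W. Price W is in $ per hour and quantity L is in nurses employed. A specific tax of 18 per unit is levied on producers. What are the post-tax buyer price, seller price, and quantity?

The tax drives a wedge W_b - W_s = 18. Substituting W_s = W_b - 18 into supply: Ls = 1605 + 4W_b.
Market clearing requires 2154 - 5W_b = 1605 + 4W_b; hence 549 = 9W_b and W_b = 61.
Then W_s = 61 - 18 = 43 and L = 2154 - 5(61) = 1849.

W_b = 61, W_s = 43, L = 1849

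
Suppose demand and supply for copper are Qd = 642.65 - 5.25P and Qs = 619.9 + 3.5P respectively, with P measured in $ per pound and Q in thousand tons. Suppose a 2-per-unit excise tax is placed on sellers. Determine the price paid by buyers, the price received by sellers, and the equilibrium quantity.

P_b = 3.4, P_s = 1.4, Q = 624.8

Sellers keep P_s = P_b - 2 per unit, so supply in terms of the buyer price is Qs = 612.9 + 3.5P_b.
Market clearing requires 642.65 - 5.25P_b = 612.9 + 3.5P_b; hence 29.75 = 8.75P_b and P_b = 3.4.
So P_s = 1.4 and the quantity traded is Q = 642.65 - 5.25(3.4) = 624.8.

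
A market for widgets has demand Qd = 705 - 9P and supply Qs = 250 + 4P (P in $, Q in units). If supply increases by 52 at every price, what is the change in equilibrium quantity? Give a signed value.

ΔQ = 36

At equilibrium Qd = Qs, so 705 - 9P = 250 + 4P; collecting terms, 455 = 13P and P* = 35.
Then Q* = 705 - 9(35) = 390.
After the shift, supply is Qs = 302 + 4P.
Re-solving, 13P = 403 gives P = 31 and Q = 426.
ΔQ = 426 - 390 = 36.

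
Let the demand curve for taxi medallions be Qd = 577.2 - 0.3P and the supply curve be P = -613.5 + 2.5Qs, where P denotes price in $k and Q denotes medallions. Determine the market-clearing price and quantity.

P* = 474, Q* = 435

In direct form, Qs = 245.4 + 0.4P.
The market clears where 577.2 - 0.3P = 245.4 + 0.4P. Rearranging, 0.7P = 331.8, hence P* = 474.
Then Q* = 577.2 - 0.3(474) = 435.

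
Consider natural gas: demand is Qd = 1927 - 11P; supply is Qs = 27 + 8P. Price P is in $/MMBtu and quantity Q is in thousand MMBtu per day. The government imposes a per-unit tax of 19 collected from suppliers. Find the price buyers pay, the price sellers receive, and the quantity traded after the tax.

P_b = 108, P_s = 89, Q = 739

The tax drives a wedge P_b - P_s = 19. Substituting P_s = P_b - 19 into supply: Qs = -125 + 8P_b.
Market clearing requires 1927 - 11P_b = -125 + 8P_b; hence 2052 = 19P_b and P_b = 108.
Then P_s = 108 - 19 = 89 and Q = 1927 - 11(108) = 739.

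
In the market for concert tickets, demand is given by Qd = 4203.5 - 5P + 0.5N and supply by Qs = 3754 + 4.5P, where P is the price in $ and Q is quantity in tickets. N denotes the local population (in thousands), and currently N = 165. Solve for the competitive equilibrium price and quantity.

With N = 165, demand is Qd = 4286 - 5P.
Equating demand and supply, 4286 - 5P = 3754 + 4.5P gives 9.5P = 532, so P* = 56.
Then Q* = 4286 - 5(56) = 4006.

P* = 56, Q* = 4006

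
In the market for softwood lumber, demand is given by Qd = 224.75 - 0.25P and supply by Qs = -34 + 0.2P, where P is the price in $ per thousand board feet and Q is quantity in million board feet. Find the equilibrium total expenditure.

Total expenditure = 46575

Equating demand and supply, 224.75 - 0.25P = -34 + 0.2P gives 0.45P = 258.75, so P* = 575.
Substitute back: Q* = 224.75 - 0.25(575) = 81.
Total expenditure = P* × Q* = 575 × 81 = 46575.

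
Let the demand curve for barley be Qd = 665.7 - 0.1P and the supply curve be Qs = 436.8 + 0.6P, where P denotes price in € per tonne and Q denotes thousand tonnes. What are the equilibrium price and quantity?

P* = 327, Q* = 633

The market clears where 665.7 - 0.1P = 436.8 + 0.6P. Rearranging, 0.7P = 228.9, hence P* = 327.
Substitute back: Q* = 665.7 - 0.1(327) = 633.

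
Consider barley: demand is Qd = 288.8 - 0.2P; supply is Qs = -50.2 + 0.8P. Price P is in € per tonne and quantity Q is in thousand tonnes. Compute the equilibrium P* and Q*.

P* = 339, Q* = 221

The market clears where 288.8 - 0.2P = -50.2 + 0.8P. Rearranging, P = 339, hence P* = 339.
From the demand curve, Q* = 288.8 - 0.2(339) = 221.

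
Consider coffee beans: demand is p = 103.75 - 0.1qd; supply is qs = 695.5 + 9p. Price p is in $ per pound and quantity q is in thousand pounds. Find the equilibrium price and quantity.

In direct form, qd = 1037.5 - 10p.
Set qd = qs: 1037.5 - 10p = 695.5 + 9p, so 342 = 19p and p* = 18.
From the demand curve, q* = 1037.5 - 10(18) = 857.5.

p* = 18, q* = 857.5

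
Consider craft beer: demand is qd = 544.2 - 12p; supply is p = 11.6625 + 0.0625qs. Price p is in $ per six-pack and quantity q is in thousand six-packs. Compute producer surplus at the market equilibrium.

Producer surplus = 1667.53125

Solving each curve for q: qs = -186.6 + 16p.
Set qd = qs: 544.2 - 12p = -186.6 + 16p, so 730.8 = 28p and p* = 26.1.
From the demand curve, q* = 544.2 - 12(26.1) = 231.
Supply choke price (qs = 0): p = 11.6625. Producer surplus = ½ × (26.1 - 11.6625) × 231 = 1667.53125.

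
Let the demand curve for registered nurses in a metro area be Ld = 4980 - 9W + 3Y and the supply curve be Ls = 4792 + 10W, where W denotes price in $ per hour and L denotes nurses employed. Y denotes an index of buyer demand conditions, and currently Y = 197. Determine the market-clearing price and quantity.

With Y = 197, demand is Ld = 5571 - 9W.
At equilibrium Ld = Ls, so 5571 - 9W = 4792 + 10W; collecting terms, 779 = 19W and W* = 41.
Then L* = 5571 - 9(41) = 5202.

W* = 41, L* = 5202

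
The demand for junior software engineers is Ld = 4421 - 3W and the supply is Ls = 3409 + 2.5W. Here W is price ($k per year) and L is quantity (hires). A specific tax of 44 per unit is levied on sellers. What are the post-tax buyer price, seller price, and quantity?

The tax drives a wedge W_b - W_s = 44. Substituting W_s = W_b - 44 into supply: Ls = 3299 + 2.5W_b.
Equate demand and the shifted supply: 4421 - 3W_b = 3299 + 2.5W_b, giving 5.5W_b = 1122, so W_b = 204.
So W_s = 160 and the quantity traded is L = 4421 - 3(204) = 3809.

W_b = 204, W_s = 160, L = 3809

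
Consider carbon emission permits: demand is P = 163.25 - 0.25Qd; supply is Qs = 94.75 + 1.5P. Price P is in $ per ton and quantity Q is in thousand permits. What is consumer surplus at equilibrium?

Consumer surplus = 7626.125

In direct form, Qd = 653 - 4P.
At equilibrium Qd = Qs, so 653 - 4P = 94.75 + 1.5P; collecting terms, 558.25 = 5.5P and P* = 101.5.
Then Q* = 653 - 4(101.5) = 247.
Demand choke price (Qd = 0): P = 653/4 = 163.25. Consumer surplus = ½ × (163.25 - 101.5) × 247 = 7626.125.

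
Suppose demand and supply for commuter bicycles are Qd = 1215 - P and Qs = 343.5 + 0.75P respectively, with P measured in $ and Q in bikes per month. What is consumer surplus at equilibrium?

Consumer surplus = 257044.5

Equating demand and supply, 1215 - P = 343.5 + 0.75P gives 1.75P = 871.5, so P* = 498.
From the demand curve, Q* = 1215 - 498 = 717.
Demand choke price (Qd = 0): P = 1215. Consumer surplus = ½ × (1215 - 498) × 717 = 257044.5.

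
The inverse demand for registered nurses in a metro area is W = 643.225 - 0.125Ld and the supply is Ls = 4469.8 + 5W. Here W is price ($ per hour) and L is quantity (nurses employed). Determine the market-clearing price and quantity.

In direct form, Ld = 5145.8 - 8W.
The market clears where 5145.8 - 8W = 4469.8 + 5W. Rearranging, 13W = 676, hence W* = 52.
Then L* = 5145.8 - 8(52) = 4729.8.

W* = 52, L* = 4729.8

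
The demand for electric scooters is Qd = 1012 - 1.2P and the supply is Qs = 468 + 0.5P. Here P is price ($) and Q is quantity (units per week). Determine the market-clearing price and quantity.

Set Qd = Qs: 1012 - 1.2P = 468 + 0.5P, so 544 = 1.7P and P* = 320.
Then Q* = 1012 - 1.2(320) = 628.

P* = 320, Q* = 628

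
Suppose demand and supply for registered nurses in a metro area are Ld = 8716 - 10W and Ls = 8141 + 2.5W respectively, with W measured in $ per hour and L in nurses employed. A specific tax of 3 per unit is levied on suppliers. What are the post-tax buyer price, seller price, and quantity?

W_b = 46.6, W_s = 43.6, L = 8250

Suppliers keep W_s = W_b - 3 per unit, so supply in terms of the buyer price is Ls = 8133.5 + 2.5W_b.
Set Ld = Ls: 8716 - 10W_b = 8133.5 + 2.5W_b, so 582.5 = 12.5W_b and W_b = 46.6.
So W_s = 43.6 and the quantity traded is L = 8716 - 10(46.6) = 8250.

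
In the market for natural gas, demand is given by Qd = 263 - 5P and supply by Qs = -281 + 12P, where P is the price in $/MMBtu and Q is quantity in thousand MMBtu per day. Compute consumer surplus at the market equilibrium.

At equilibrium Qd = Qs, so 263 - 5P = -281 + 12P; collecting terms, 544 = 17P and P* = 32.
From the demand curve, Q* = 263 - 5(32) = 103.
Demand choke price (Qd = 0): P = 263/5 = 52.6. Consumer surplus = ½ × (52.6 - 32) × 103 = 1060.9.

Consumer surplus = 1060.9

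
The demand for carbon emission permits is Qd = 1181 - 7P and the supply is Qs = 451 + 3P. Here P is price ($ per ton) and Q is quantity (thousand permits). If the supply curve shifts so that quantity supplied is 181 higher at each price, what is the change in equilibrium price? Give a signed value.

ΔP = -18.1

Equating demand and supply, 1181 - 7P = 451 + 3P gives 10P = 730, so P* = 73.
From the demand curve, Q* = 1181 - 7(73) = 670.
After the shift, supply is Qs = 632 + 3P.
New equilibrium: 549 = 10P, so P = 54.9 and Q = 796.7.
ΔP = 54.9 - 73 = -18.1.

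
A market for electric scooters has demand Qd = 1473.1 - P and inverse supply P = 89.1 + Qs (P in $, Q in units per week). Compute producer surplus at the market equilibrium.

Rewriting in direct form: Qs = -89.1 + P.
Set Qd = Qs: 1473.1 - P = -89.1 + P, so 1562.2 = 2P and P* = 781.1.
Plugging P* into demand: Q* = 1473.1 - 781.1 = 692.
Supply choke price (Qs = 0): P = 89.1. Producer surplus = ½ × (781.1 - 89.1) × 692 = 239432.

Producer surplus = 239432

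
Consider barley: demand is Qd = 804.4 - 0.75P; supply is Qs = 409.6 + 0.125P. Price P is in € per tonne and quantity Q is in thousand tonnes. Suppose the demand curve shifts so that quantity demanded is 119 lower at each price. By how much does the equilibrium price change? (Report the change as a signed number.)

ΔP = -136

Set Qd = Qs: 804.4 - 0.75P = 409.6 + 0.125P, so 394.8 = 0.875P and P* = 451.2.
Substitute back: Q* = 804.4 - 0.75(451.2) = 466.
After the shift, demand is Qd = 685.4 - 0.75P.
New equilibrium: 275.8 = 0.875P, so P = 315.2 and Q = 449.
ΔP = 315.2 - 451.2 = -136.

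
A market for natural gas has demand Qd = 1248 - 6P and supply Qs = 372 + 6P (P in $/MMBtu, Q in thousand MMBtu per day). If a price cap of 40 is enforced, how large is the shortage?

Evaluating both curves at the ceiling price 40 gives Qd = 1008, Qs = 612.
Shortage = Qd - Qs = 1008 - 612 = 396.

Shortage = 396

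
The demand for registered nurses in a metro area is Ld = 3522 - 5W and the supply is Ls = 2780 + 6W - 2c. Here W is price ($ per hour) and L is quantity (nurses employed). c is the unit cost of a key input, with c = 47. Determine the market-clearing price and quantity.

With c = 47, supply is Ls = 2686 + 6W.
The market clears where 3522 - 5W = 2686 + 6W. Rearranging, 11W = 836, hence W* = 76.
Then L* = 3522 - 5(76) = 3142.

W* = 76, L* = 3142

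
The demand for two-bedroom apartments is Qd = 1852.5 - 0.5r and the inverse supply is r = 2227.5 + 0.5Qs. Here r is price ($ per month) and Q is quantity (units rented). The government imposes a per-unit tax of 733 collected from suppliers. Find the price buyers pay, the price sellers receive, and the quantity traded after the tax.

r_b = 3109.4, r_s = 2376.4, Q = 297.8

Solving each curve for Q: Qs = -4455 + 2r.
With a tax of 733 on suppliers, they supply based on the net price r_s = r_b - 733, so Qs = -5921 + 2r_b.
Set Qd = Qs: 1852.5 - 0.5r_b = -5921 + 2r_b, so 7773.5 = 2.5r_b and r_b = 3109.4.
So r_s = 2376.4 and the quantity traded is Q = 1852.5 - 0.5(3109.4) = 297.8.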